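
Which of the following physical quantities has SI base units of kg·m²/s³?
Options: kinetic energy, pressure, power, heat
Checking the SI base units of each option:
  kinetic energy (E = ½mv²): kg·m²/s²  ✗
  pressure (P = F/A): kg/(m·s²)  ✗
  power (P = W/t): kg·m²/s³  ✓ matches
  heat (Q = mcΔT): kg·m²/s²  ✗

Only power has units kg·m²/s³.

Answer: power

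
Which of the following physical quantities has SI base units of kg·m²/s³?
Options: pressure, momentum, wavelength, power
Checking the SI base units of each option:
  pressure (P = F/A): kg/(m·s²)  ✗
  momentum (p = mv): kg·m/s  ✗
  wavelength (λ = v/f): m  ✗
  power (P = W/t): kg·m²/s³  ✓ matches

Only power has units kg·m²/s³.

Answer: power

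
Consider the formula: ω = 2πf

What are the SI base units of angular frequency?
Units of each symbol in ω = 2πf:
  f (frequency): 1/s
  The factor 2π is dimensionless.

Multiplying the contributions: [1/s]
Adding exponents of each base unit: s: -1
SI base units of angular frequency: 1/s

Answer: 1/s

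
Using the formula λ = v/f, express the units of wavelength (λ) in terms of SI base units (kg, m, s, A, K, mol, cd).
Units of each symbol in λ = v/f:
  v (wave speed): m/s
  f (frequency): 1/s  → in the denominator, contributes s

Multiplying the contributions: [m/s] · [s]
Adding exponents of each base unit: m: 1
SI base units of wavelength: m

Answer: m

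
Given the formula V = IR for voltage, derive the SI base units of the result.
Units of each symbol in V = IR:
  I (current): A
  R (resistance, in ohms): kg·m²/(s³·A²)

Multiplying the contributions: [A] · [kg·m²/(s³·A²)]
Adding exponents of each base unit: kg: 1, m: 2, s: -3, A: -1
SI base units of voltage: kg·m²/(s³·A)

Answer: kg·m²/(s³·A)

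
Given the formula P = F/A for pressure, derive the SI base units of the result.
Units of each symbol in P = F/A:
  F (force): kg·m/s²
  A (area): m²  → in the denominator, contributes 1/m²

Multiplying the contributions: [kg·m/s²] · [1/m²]
Adding exponents of each base unit: kg: 1, m: -1, s: -2
SI base units of pressure: kg/(m·s²)

Answer: kg/(m·s²)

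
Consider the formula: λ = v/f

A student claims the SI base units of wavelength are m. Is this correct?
Units of each symbol in λ = v/f:
  v (wave speed): m/s
  f (frequency): 1/s  → in the denominator, contributes s

Multiplying the contributions: [m/s] · [s]
Adding exponents of each base unit: m: 1
SI base units of wavelength: m

The claimed units m match the derived units, so the claim is correct.

Answer: Yes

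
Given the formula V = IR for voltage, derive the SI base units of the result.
Units of each symbol in V = IR:
  I (current): A
  R (resistance, in ohms): kg·m²/(s³·A²)

Multiplying the contributions: [A] · [kg·m²/(s³·A²)]
Adding exponents of each base unit: kg: 1, m: 2, s: -3, A: -1
SI base units of voltage: kg·m²/(s³·A)

Answer: kg·m²/(s³·A)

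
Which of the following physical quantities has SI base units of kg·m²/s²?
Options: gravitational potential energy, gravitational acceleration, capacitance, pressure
Checking the SI base units of each option:
  gravitational potential energy (U = -GMm/r): kg·m²/s²  ✓ matches
  gravitational acceleration (g = GM/r²): m/s²  ✗
  capacitance (C = Q/V): s⁴·A²/(kg·m²)  ✗
  pressure (P = F/A): kg/(m·s²)  ✗

Only gravitational potential energy has units kg·m²/s².

Answer: gravitational potential energy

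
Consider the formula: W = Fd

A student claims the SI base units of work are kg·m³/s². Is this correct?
Units of each symbol in W = Fd:
  F (force): kg·m/s²
  d (displacement): m

Multiplying the contributions: [kg·m/s²] · [m]
Adding exponents of each base unit: kg: 1, m: 2, s: -2
SI base units of work: kg·m²/s²

The claimed units kg·m³/s² (exponents kg: 1, m: 3, s: -2) do not match the derived units kg·m²/s² (exponents kg: 1, m: 2, s: -2), so the claim is incorrect.

Answer: No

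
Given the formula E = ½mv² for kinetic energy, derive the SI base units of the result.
Units of each symbol in E = ½mv²:
  m (mass): kg
  v (speed): m/s  → to the power 2, contributes m²/s²
  The factor ½ is dimensionless.

Multiplying the contributions: [kg] · [m²/s²]
Adding exponents of each base unit: kg: 1, m: 2, s: -2
SI base units of kinetic energy: kg·m²/s²

Answer: kg·m²/s²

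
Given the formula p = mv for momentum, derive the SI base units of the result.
Units of each symbol in p = mv:
  m (mass): kg
  v (velocity): m/s

Multiplying the contributions: [kg] · [m/s]
Adding exponents of each base unit: kg: 1, m: 1, s: -1
SI base units of momentum: kg·m/s

Answer: kg·m/s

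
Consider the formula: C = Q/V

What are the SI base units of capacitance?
Units of each symbol in C = Q/V:
  Q (charge, in coulombs): s·A
  V (voltage, in volts): kg·m²/(s³·A)  → in the denominator, contributes s³·A/(kg·m²)

Multiplying the contributions: [s·A] · [s³·A/(kg·m²)]
Adding exponents of each base unit: kg: -1, m: -2, s: 4, A: 2
SI base units of capacitance: s⁴·A²/(kg·m²)

Answer: s⁴·A²/(kg·m²)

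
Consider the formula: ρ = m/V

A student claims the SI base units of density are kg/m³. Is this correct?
Units of each symbol in ρ = m/V:
  m (mass): kg
  V (volume): m³  → in the denominator, contributes 1/m³

Multiplying the contributions: [kg] · [1/m³]
Adding exponents of each base unit: kg: 1, m: -3
SI base units of density: kg/m³

The claimed units kg/m³ match the derived units, so the claim is correct.

Answer: Yes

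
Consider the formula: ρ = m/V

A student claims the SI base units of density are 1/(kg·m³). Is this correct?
Units of each symbol in ρ = m/V:
  m (mass): kg
  V (volume): m³  → in the denominator, contributes 1/m³

Multiplying the contributions: [kg] · [1/m³]
Adding exponents of each base unit: kg: 1, m: -3
SI base units of density: kg/m³

The claimed units 1/(kg·m³) (exponents kg: -1, m: -3) do not match the derived units kg/m³ (exponents kg: 1, m: -3), so the claim is incorrect.

Answer: No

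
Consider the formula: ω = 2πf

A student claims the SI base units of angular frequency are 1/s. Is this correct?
Units of each symbol in ω = 2πf:
  f (frequency): 1/s
  The factor 2π is dimensionless.

Multiplying the contributions: [1/s]
Adding exponents of each base unit: s: -1
SI base units of angular frequency: 1/s

The claimed units 1/s match the derived units, so the claim is correct.

Answer: Yes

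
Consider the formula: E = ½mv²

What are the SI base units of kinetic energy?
Units of each symbol in E = ½mv²:
  m (mass): kg
  v (speed): m/s  → to the power 2, contributes m²/s²
  The factor ½ is dimensionless.

Multiplying the contributions: [kg] · [m²/s²]
Adding exponents of each base unit: kg: 1, m: 2, s: -2
SI base units of kinetic energy: kg·m²/s²

Answer: kg·m²/s²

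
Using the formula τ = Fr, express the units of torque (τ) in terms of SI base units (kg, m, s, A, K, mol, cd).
Units of each symbol in τ = Fr:
  F (force): kg·m/s²
  r (lever arm): m

Multiplying the contributions: [kg·m/s²] · [m]
Adding exponents of each base unit: kg: 1, m: 2, s: -2
SI base units of torque: kg·m²/s²

Answer: kg·m²/s²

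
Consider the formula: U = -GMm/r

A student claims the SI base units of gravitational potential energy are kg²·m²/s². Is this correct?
Units of each symbol in U = -GMm/r:
  G (gravitational constant): m³/(kg·s²)
  M (mass): kg
  m (mass): kg
  r (distance): m  → in the denominator, contributes 1/m
  The minus sign does not affect the units.

Multiplying the contributions: [m³/(kg·s²)] · [kg] · [kg] · [1/m]
Adding exponents of each base unit: kg: 1, m: 2, s: -2
SI base units of gravitational potential energy: kg·m²/s²

The claimed units kg²·m²/s² (exponents kg: 2, m: 2, s: -2) do not match the derived units kg·m²/s² (exponents kg: 1, m: 2, s: -2), so the claim is incorrect.

Answer: No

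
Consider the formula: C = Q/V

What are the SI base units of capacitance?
Units of each symbol in C = Q/V:
  Q (charge, in coulombs): s·A
  V (voltage, in volts): kg·m²/(s³·A)  → in the denominator, contributes s³·A/(kg·m²)

Multiplying the contributions: [s·A] · [s³·A/(kg·m²)]
Adding exponents of each base unit: kg: -1, m: -2, s: 4, A: 2
SI base units of capacitance: s⁴·A²/(kg·m²)

Answer: s⁴·A²/(kg·m²)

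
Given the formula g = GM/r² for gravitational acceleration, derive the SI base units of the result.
Units of each symbol in g = GM/r²:
  G (gravitational constant): m³/(kg·s²)
  M (mass): kg
  r (distance): m  → to the power 2 in the denominator, contributes 1/m²

Multiplying the contributions: [m³/(kg·s²)] · [kg] · [1/m²]
Adding exponents of each base unit: m: 1, s: -2
SI base units of gravitational acceleration: m/s²

Answer: m/s²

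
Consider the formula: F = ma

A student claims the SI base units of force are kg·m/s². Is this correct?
Units of each symbol in F = ma:
  m (mass): kg
  a (acceleration): m/s²

Multiplying the contributions: [kg] · [m/s²]
Adding exponents of each base unit: kg: 1, m: 1, s: -2
SI base units of force: kg·m/s²

The claimed units kg·m/s² match the derived units, so the claim is correct.

Answer: Yes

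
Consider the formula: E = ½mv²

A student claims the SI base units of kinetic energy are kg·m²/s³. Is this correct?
Units of each symbol in E = ½mv²:
  m (mass): kg
  v (speed): m/s  → to the power 2, contributes m²/s²
  The factor ½ is dimensionless.

Multiplying the contributions: [kg] · [m²/s²]
Adding exponents of each base unit: kg: 1, m: 2, s: -2
SI base units of kinetic energy: kg·m²/s²

The claimed units kg·m²/s³ (exponents kg: 1, m: 2, s: -3) do not match the derived units kg·m²/s² (exponents kg: 1, m: 2, s: -2), so the claim is incorrect.

Answer: No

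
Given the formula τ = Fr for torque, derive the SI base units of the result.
Units of each symbol in τ = Fr:
  F (force): kg·m/s²
  r (lever arm): m

Multiplying the contributions: [kg·m/s²] · [m]
Adding exponents of each base unit: kg: 1, m: 2, s: -2
SI base units of torque: kg·m²/s²

Answer: kg·m²/s²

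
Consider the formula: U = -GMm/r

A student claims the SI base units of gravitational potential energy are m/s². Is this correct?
Units of each symbol in U = -GMm/r:
  G (gravitational constant): m³/(kg·s²)
  M (mass): kg
  m (mass): kg
  r (distance): m  → in the denominator, contributes 1/m
  The minus sign does not affect the units.

Multiplying the contributions: [m³/(kg·s²)] · [kg] · [kg] · [1/m]
Adding exponents of each base unit: kg: 1, m: 2, s: -2
SI base units of gravitational potential energy: kg·m²/s²

The claimed units m/s² (exponents m: 1, s: -2) do not match the derived units kg·m²/s² (exponents kg: 1, m: 2, s: -2), so the claim is incorrect.

Answer: No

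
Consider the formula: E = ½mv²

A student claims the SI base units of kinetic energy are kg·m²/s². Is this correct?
Units of each symbol in E = ½mv²:
  m (mass): kg
  v (speed): m/s  → to the power 2, contributes m²/s²
  The factor ½ is dimensionless.

Multiplying the contributions: [kg] · [m²/s²]
Adding exponents of each base unit: kg: 1, m: 2, s: -2
SI base units of kinetic energy: kg·m²/s²

The claimed units kg·m²/s² match the derived units, so the claim is correct.

Answer: Yes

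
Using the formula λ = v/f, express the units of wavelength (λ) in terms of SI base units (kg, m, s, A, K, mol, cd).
Units of each symbol in λ = v/f:
  v (wave speed): m/s
  f (frequency): 1/s  → in the denominator, contributes s

Multiplying the contributions: [m/s] · [s]
Adding exponents of each base unit: m: 1
SI base units of wavelength: m

Answer: m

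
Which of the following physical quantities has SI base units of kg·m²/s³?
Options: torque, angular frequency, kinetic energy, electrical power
Checking the SI base units of each option:
  torque (τ = Fr): kg·m²/s²  ✗
  angular frequency (ω = 2πf): 1/s  ✗
  kinetic energy (E = ½mv²): kg·m²/s²  ✗
  electrical power (P = IV): kg·m²/s³  ✓ matches

Only electrical power has units kg·m²/s³.

Answer: electrical power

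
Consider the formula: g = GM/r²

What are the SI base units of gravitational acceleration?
Units of each symbol in g = GM/r²:
  G (gravitational constant): m³/(kg·s²)
  M (mass): kg
  r (distance): m  → to the power 2 in the denominator, contributes 1/m²

Multiplying the contributions: [m³/(kg·s²)] · [kg] · [1/m²]
Adding exponents of each base unit: m: 1, s: -2
SI base units of gravitational acceleration: m/s²

Answer: m/s²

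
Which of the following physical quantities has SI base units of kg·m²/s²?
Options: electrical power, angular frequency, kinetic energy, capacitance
Checking the SI base units of each option:
  electrical power (P = IV): kg·m²/s³  ✗
  angular frequency (ω = 2πf): 1/s  ✗
  kinetic energy (E = ½mv²): kg·m²/s²  ✓ matches
  capacitance (C = Q/V): s⁴·A²/(kg·m²)  ✗

Only kinetic energy has units kg·m²/s².

Answer: kinetic energy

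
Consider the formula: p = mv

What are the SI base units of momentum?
Units of each symbol in p = mv:
  m (mass): kg
  v (velocity): m/s

Multiplying the contributions: [kg] · [m/s]
Adding exponents of each base unit: kg: 1, m: 1, s: -1
SI base units of momentum: kg·m/s

Answer: kg·m/s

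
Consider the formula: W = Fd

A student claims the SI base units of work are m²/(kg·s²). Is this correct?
Units of each symbol in W = Fd:
  F (force): kg·m/s²
  d (displacement): m

Multiplying the contributions: [kg·m/s²] · [m]
Adding exponents of each base unit: kg: 1, m: 2, s: -2
SI base units of work: kg·m²/s²

The claimed units m²/(kg·s²) (exponents kg: -1, m: 2, s: -2) do not match the derived units kg·m²/s² (exponents kg: 1, m: 2, s: -2), so the claim is incorrect.

Answer: No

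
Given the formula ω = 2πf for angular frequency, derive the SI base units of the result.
Units of each symbol in ω = 2πf:
  f (frequency): 1/s
  The factor 2π is dimensionless.

Multiplying the contributions: [1/s]
Adding exponents of each base unit: s: -1
SI base units of angular frequency: 1/s

Answer: 1/s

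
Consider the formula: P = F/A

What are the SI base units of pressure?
Units of each symbol in P = F/A:
  F (force): kg·m/s²
  A (area): m²  → in the denominator, contributes 1/m²

Multiplying the contributions: [kg·m/s²] · [1/m²]
Adding exponents of each base unit: kg: 1, m: -1, s: -2
SI base units of pressure: kg/(m·s²)

Answer: kg/(m·s²)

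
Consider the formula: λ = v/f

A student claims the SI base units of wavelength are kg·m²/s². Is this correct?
Units of each symbol in λ = v/f:
  v (wave speed): m/s
  f (frequency): 1/s  → in the denominator, contributes s

Multiplying the contributions: [m/s] · [s]
Adding exponents of each base unit: m: 1
SI base units of wavelength: m

The claimed units kg·m²/s² (exponents kg: 1, m: 2, s: -2) do not match the derived units m (exponents m: 1), so the claim is incorrect.

Answer: No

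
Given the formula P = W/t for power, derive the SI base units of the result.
Units of each symbol in P = W/t:
  W (work): kg·m²/s²
  t (time): s  → in the denominator, contributes 1/s

Multiplying the contributions: [kg·m²/s²] · [1/s]
Adding exponents of each base unit: kg: 1, m: 2, s: -3
SI base units of power: kg·m²/s³

Answer: kg·m²/s³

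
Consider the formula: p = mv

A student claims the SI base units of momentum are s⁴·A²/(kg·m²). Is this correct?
Units of each symbol in p = mv:
  m (mass): kg
  v (velocity): m/s

Multiplying the contributions: [kg] · [m/s]
Adding exponents of each base unit: kg: 1, m: 1, s: -1
SI base units of momentum: kg·m/s

The claimed units s⁴·A²/(kg·m²) (exponents kg: -1, m: -2, s: 4, A: 2) do not match the derived units kg·m/s (exponents kg: 1, m: 1, s: -1), so the claim is incorrect.

Answer: No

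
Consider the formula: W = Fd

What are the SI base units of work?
Units of each symbol in W = Fd:
  F (force): kg·m/s²
  d (displacement): m

Multiplying the contributions: [kg·m/s²] · [m]
Adding exponents of each base unit: kg: 1, m: 2, s: -2
SI base units of work: kg·m²/s²

Answer: kg·m²/s²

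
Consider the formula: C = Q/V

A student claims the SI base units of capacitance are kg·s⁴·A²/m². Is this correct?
Units of each symbol in C = Q/V:
  Q (charge, in coulombs): s·A
  V (voltage, in volts): kg·m²/(s³·A)  → in the denominator, contributes s³·A/(kg·m²)

Multiplying the contributions: [s·A] · [s³·A/(kg·m²)]
Adding exponents of each base unit: kg: -1, m: -2, s: 4, A: 2
SI base units of capacitance: s⁴·A²/(kg·m²)

The claimed units kg·s⁴·A²/m² (exponents kg: 1, m: -2, s: 4, A: 2) do not match the derived units s⁴·A²/(kg·m²) (exponents kg: -1, m: -2, s: 4, A: 2), so the claim is incorrect.

Answer: No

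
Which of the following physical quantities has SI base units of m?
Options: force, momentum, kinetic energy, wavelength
Checking the SI base units of each option:
  force (F = ma): kg·m/s²  ✗
  momentum (p = mv): kg·m/s  ✗
  kinetic energy (E = ½mv²): kg·m²/s²  ✗
  wavelength (λ = v/f): m  ✓ matches

Only wavelength has units m.

Answer: wavelength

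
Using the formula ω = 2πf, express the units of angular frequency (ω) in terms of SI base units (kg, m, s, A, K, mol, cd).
Units of each symbol in ω = 2πf:
  f (frequency): 1/s
  The factor 2π is dimensionless.

Multiplying the contributions: [1/s]
Adding exponents of each base unit: s: -1
SI base units of angular frequency: 1/s

Answer: 1/s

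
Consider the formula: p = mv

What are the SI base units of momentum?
Units of each symbol in p = mv:
  m (mass): kg
  v (velocity): m/s

Multiplying the contributions: [kg] · [m/s]
Adding exponents of each base unit: kg: 1, m: 1, s: -1
SI base units of momentum: kg·m/s

Answer: kg·m/s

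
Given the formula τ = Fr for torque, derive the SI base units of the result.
Units of each symbol in τ = Fr:
  F (force): kg·m/s²
  r (lever arm): m

Multiplying the contributions: [kg·m/s²] · [m]
Adding exponents of each base unit: kg: 1, m: 2, s: -2
SI base units of torque: kg·m²/s²

Answer: kg·m²/s²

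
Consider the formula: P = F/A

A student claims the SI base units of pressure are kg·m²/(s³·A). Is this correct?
Units of each symbol in P = F/A:
  F (force): kg·m/s²
  A (area): m²  → in the denominator, contributes 1/m²

Multiplying the contributions: [kg·m/s²] · [1/m²]
Adding exponents of each base unit: kg: 1, m: -1, s: -2
SI base units of pressure: kg/(m·s²)

The claimed units kg·m²/(s³·A) (exponents kg: 1, m: 2, s: -3, A: -1) do not match the derived units kg/(m·s²) (exponents kg: 1, m: -1, s: -2), so the claim is incorrect.

Answer: No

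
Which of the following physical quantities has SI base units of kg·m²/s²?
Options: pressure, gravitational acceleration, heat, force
Checking the SI base units of each option:
  pressure (P = F/A): kg/(m·s²)  ✗
  gravitational acceleration (g = GM/r²): m/s²  ✗
  heat (Q = mcΔT): kg·m²/s²  ✓ matches
  force (F = ma): kg·m/s²  ✗

Only heat has units kg·m²/s².

Answer: heat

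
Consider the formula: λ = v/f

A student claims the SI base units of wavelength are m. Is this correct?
Units of each symbol in λ = v/f:
  v (wave speed): m/s
  f (frequency): 1/s  → in the denominator, contributes s

Multiplying the contributions: [m/s] · [s]
Adding exponents of each base unit: m: 1
SI base units of wavelength: m

The claimed units m match the derived units, so the claim is correct.

Answer: Yes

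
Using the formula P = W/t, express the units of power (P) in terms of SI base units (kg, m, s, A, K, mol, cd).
Units of each symbol in P = W/t:
  W (work): kg·m²/s²
  t (time): s  → in the denominator, contributes 1/s

Multiplying the contributions: [kg·m²/s²] · [1/s]
Adding exponents of each base unit: kg: 1, m: 2, s: -3
SI base units of power: kg·m²/s³

Answer: kg·m²/s³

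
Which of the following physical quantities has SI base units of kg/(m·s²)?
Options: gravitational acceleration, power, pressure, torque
Checking the SI base units of each option:
  gravitational acceleration (g = GM/r²): m/s²  ✗
  power (P = W/t): kg·m²/s³  ✗
  pressure (P = F/A): kg/(m·s²)  ✓ matches
  torque (τ = Fr): kg·m²/s²  ✗

Only pressure has units kg/(m·s²).

Answer: pressure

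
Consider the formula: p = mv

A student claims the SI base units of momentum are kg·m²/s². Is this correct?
Units of each symbol in p = mv:
  m (mass): kg
  v (velocity): m/s

Multiplying the contributions: [kg] · [m/s]
Adding exponents of each base unit: kg: 1, m: 1, s: -1
SI base units of momentum: kg·m/s

The claimed units kg·m²/s² (exponents kg: 1, m: 2, s: -2) do not match the derived units kg·m/s (exponents kg: 1, m: 1, s: -1), so the claim is incorrect.

Answer: No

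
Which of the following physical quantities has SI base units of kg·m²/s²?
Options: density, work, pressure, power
Checking the SI base units of each option:
  density (ρ = m/V): kg/m³  ✗
  work (W = Fd): kg·m²/s²  ✓ matches
  pressure (P = F/A): kg/(m·s²)  ✗
  power (P = W/t): kg·m²/s³  ✗

Only work has units kg·m²/s².

Answer: work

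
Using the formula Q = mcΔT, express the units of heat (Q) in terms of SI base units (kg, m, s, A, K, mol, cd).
Units of each symbol in Q = mcΔT:
  m (mass): kg
  c (specific heat capacity, in J/(kg·K)): m²/(s²·K)
  ΔT (temperature change): K

Multiplying the contributions: [kg] · [m²/(s²·K)] · [K]
Adding exponents of each base unit: kg: 1, m: 2, s: -2
SI base units of heat: kg·m²/s²

Answer: kg·m²/s²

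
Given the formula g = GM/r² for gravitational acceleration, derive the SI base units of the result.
Units of each symbol in g = GM/r²:
  G (gravitational constant): m³/(kg·s²)
  M (mass): kg
  r (distance): m  → to the power 2 in the denominator, contributes 1/m²

Multiplying the contributions: [m³/(kg·s²)] · [kg] · [1/m²]
Adding exponents of each base unit: m: 1, s: -2
SI base units of gravitational acceleration: m/s²

Answer: m/s²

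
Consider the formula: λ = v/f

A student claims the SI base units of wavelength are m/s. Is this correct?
Units of each symbol in λ = v/f:
  v (wave speed): m/s
  f (frequency): 1/s  → in the denominator, contributes s

Multiplying the contributions: [m/s] · [s]
Adding exponents of each base unit: m: 1
SI base units of wavelength: m

The claimed units m/s (exponents m: 1, s: -1) do not match the derived units m (exponents m: 1), so the claim is incorrect.

Answer: No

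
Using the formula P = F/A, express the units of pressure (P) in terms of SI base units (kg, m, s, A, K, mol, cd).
Units of each symbol in P = F/A:
  F (force): kg·m/s²
  A (area): m²  → in the denominator, contributes 1/m²

Multiplying the contributions: [kg·m/s²] · [1/m²]
Adding exponents of each base unit: kg: 1, m: -1, s: -2
SI base units of pressure: kg/(m·s²)

Answer: kg/(m·s²)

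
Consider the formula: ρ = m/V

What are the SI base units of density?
Units of each symbol in ρ = m/V:
  m (mass): kg
  V (volume): m³  → in the denominator, contributes 1/m³

Multiplying the contributions: [kg] · [1/m³]
Adding exponents of each base unit: kg: 1, m: -3
SI base units of density: kg/m³

Answer: kg/m³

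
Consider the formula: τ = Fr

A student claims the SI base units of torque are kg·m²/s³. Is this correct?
Units of each symbol in τ = Fr:
  F (force): kg·m/s²
  r (lever arm): m

Multiplying the contributions: [kg·m/s²] · [m]
Adding exponents of each base unit: kg: 1, m: 2, s: -2
SI base units of torque: kg·m²/s²

The claimed units kg·m²/s³ (exponents kg: 1, m: 2, s: -3) do not match the derived units kg·m²/s² (exponents kg: 1, m: 2, s: -2), so the claim is incorrect.

Answer: No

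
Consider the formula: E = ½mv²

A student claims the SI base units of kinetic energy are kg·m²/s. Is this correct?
Units of each symbol in E = ½mv²:
  m (mass): kg
  v (speed): m/s  → to the power 2, contributes m²/s²
  The factor ½ is dimensionless.

Multiplying the contributions: [kg] · [m²/s²]
Adding exponents of each base unit: kg: 1, m: 2, s: -2
SI base units of kinetic energy: kg·m²/s²

The claimed units kg·m²/s (exponents kg: 1, m: 2, s: -1) do not match the derived units kg·m²/s² (exponents kg: 1, m: 2, s: -2), so the claim is incorrect.

Answer: No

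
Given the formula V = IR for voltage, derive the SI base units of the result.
Units of each symbol in V = IR:
  I (current): A
  R (resistance, in ohms): kg·m²/(s³·A²)

Multiplying the contributions: [A] · [kg·m²/(s³·A²)]
Adding exponents of each base unit: kg: 1, m: 2, s: -3, A: -1
SI base units of voltage: kg·m²/(s³·A)

Answer: kg·m²/(s³·A)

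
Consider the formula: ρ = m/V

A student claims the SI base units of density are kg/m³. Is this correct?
Units of each symbol in ρ = m/V:
  m (mass): kg
  V (volume): m³  → in the denominator, contributes 1/m³

Multiplying the contributions: [kg] · [1/m³]
Adding exponents of each base unit: kg: 1, m: -3
SI base units of density: kg/m³

The claimed units kg/m³ match the derived units, so the claim is correct.

Answer: Yes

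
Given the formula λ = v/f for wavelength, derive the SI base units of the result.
Units of each symbol in λ = v/f:
  v (wave speed): m/s
  f (frequency): 1/s  → in the denominator, contributes s

Multiplying the contributions: [m/s] · [s]
Adding exponents of each base unit: m: 1
SI base units of wavelength: m

Answer: m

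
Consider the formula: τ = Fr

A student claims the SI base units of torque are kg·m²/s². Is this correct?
Units of each symbol in τ = Fr:
  F (force): kg·m/s²
  r (lever arm): m

Multiplying the contributions: [kg·m/s²] · [m]
Adding exponents of each base unit: kg: 1, m: 2, s: -2
SI base units of torque: kg·m²/s²

The claimed units kg·m²/s² match the derived units, so the claim is correct.

Answer: Yes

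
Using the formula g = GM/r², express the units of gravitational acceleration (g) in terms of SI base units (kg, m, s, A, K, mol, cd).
Units of each symbol in g = GM/r²:
  G (gravitational constant): m³/(kg·s²)
  M (mass): kg
  r (distance): m  → to the power 2 in the denominator, contributes 1/m²

Multiplying the contributions: [m³/(kg·s²)] · [kg] · [1/m²]
Adding exponents of each base unit: m: 1, s: -2
SI base units of gravitational acceleration: m/s²

Answer: m/s²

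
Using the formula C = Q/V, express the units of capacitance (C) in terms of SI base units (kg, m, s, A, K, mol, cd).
Units of each symbol in C = Q/V:
  Q (charge, in coulombs): s·A
  V (voltage, in volts): kg·m²/(s³·A)  → in the denominator, contributes s³·A/(kg·m²)

Multiplying the contributions: [s·A] · [s³·A/(kg·m²)]
Adding exponents of each base unit: kg: -1, m: -2, s: 4, A: 2
SI base units of capacitance: s⁴·A²/(kg·m²)

Answer: s⁴·A²/(kg·m²)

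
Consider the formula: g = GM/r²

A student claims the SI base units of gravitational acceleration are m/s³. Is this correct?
Units of each symbol in g = GM/r²:
  G (gravitational constant): m³/(kg·s²)
  M (mass): kg
  r (distance): m  → to the power 2 in the denominator, contributes 1/m²

Multiplying the contributions: [m³/(kg·s²)] · [kg] · [1/m²]
Adding exponents of each base unit: m: 1, s: -2
SI base units of gravitational acceleration: m/s²

The claimed units m/s³ (exponents m: 1, s: -3) do not match the derived units m/s² (exponents m: 1, s: -2), so the claim is incorrect.

Answer: No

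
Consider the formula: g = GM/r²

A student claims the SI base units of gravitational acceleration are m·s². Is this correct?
Units of each symbol in g = GM/r²:
  G (gravitational constant): m³/(kg·s²)
  M (mass): kg
  r (distance): m  → to the power 2 in the denominator, contributes 1/m²

Multiplying the contributions: [m³/(kg·s²)] · [kg] · [1/m²]
Adding exponents of each base unit: m: 1, s: -2
SI base units of gravitational acceleration: m/s²

The claimed units m·s² (exponents m: 1, s: 2) do not match the derived units m/s² (exponents m: 1, s: -2), so the claim is incorrect.

Answer: No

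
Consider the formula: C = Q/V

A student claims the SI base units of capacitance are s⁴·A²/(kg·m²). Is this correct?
Units of each symbol in C = Q/V:
  Q (charge, in coulombs): s·A
  V (voltage, in volts): kg·m²/(s³·A)  → in the denominator, contributes s³·A/(kg·m²)

Multiplying the contributions: [s·A] · [s³·A/(kg·m²)]
Adding exponents of each base unit: kg: -1, m: -2, s: 4, A: 2
SI base units of capacitance: s⁴·A²/(kg·m²)

The claimed units s⁴·A²/(kg·m²) match the derived units, so the claim is correct.

Answer: Yes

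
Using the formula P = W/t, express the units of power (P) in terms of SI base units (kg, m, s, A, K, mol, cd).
Units of each symbol in P = W/t:
  W (work): kg·m²/s²
  t (time): s  → in the denominator, contributes 1/s

Multiplying the contributions: [kg·m²/s²] · [1/s]
Adding exponents of each base unit: kg: 1, m: 2, s: -3
SI base units of power: kg·m²/s³

Answer: kg·m²/s³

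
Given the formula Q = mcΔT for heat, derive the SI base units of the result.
Units of each symbol in Q = mcΔT:
  m (mass): kg
  c (specific heat capacity, in J/(kg·K)): m²/(s²·K)
  ΔT (temperature change): K

Multiplying the contributions: [kg] · [m²/(s²·K)] · [K]
Adding exponents of each base unit: kg: 1, m: 2, s: -2
SI base units of heat: kg·m²/s²

Answer: kg·m²/s²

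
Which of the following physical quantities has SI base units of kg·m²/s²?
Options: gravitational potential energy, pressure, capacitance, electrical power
Checking the SI base units of each option:
  gravitational potential energy (U = -GMm/r): kg·m²/s²  ✓ matches
  pressure (P = F/A): kg/(m·s²)  ✗
  capacitance (C = Q/V): s⁴·A²/(kg·m²)  ✗
  electrical power (P = IV): kg·m²/s³  ✗

Only gravitational potential energy has units kg·m²/s².

Answer: gravitational potential energy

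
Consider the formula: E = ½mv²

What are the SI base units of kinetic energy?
Units of each symbol in E = ½mv²:
  m (mass): kg
  v (speed): m/s  → to the power 2, contributes m²/s²
  The factor ½ is dimensionless.

Multiplying the contributions: [kg] · [m²/s²]
Adding exponents of each base unit: kg: 1, m: 2, s: -2
SI base units of kinetic energy: kg·m²/s²

Answer: kg·m²/s²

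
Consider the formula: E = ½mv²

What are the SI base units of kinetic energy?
Units of each symbol in E = ½mv²:
  m (mass): kg
  v (speed): m/s  → to the power 2, contributes m²/s²
  The factor ½ is dimensionless.

Multiplying the contributions: [kg] · [m²/s²]
Adding exponents of each base unit: kg: 1, m: 2, s: -2
SI base units of kinetic energy: kg·m²/s²

Answer: kg·m²/s²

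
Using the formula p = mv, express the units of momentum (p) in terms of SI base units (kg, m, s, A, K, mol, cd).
Units of each symbol in p = mv:
  m (mass): kg
  v (velocity): m/s

Multiplying the contributions: [kg] · [m/s]
Adding exponents of each base unit: kg: 1, m: 1, s: -1
SI base units of momentum: kg·m/s

Answer: kg·m/s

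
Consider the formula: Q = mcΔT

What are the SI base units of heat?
Units of each symbol in Q = mcΔT:
  m (mass): kg
  c (specific heat capacity, in J/(kg·K)): m²/(s²·K)
  ΔT (temperature change): K

Multiplying the contributions: [kg] · [m²/(s²·K)] · [K]
Adding exponents of each base unit: kg: 1, m: 2, s: -2
SI base units of heat: kg·m²/s²

Answer: kg·m²/s²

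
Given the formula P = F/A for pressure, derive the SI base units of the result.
Units of each symbol in P = F/A:
  F (force): kg·m/s²
  A (area): m²  → in the denominator, contributes 1/m²

Multiplying the contributions: [kg·m/s²] · [1/m²]
Adding exponents of each base unit: kg: 1, m: -1, s: -2
SI base units of pressure: kg/(m·s²)

Answer: kg/(m·s²)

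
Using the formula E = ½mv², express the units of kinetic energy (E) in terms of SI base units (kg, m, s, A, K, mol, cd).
Units of each symbol in E = ½mv²:
  m (mass): kg
  v (speed): m/s  → to the power 2, contributes m²/s²
  The factor ½ is dimensionless.

Multiplying the contributions: [kg] · [m²/s²]
Adding exponents of each base unit: kg: 1, m: 2, s: -2
SI base units of kinetic energy: kg·m²/s²

Answer: kg·m²/s²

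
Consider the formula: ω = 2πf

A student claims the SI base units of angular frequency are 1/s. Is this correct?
Units of each symbol in ω = 2πf:
  f (frequency): 1/s
  The factor 2π is dimensionless.

Multiplying the contributions: [1/s]
Adding exponents of each base unit: s: -1
SI base units of angular frequency: 1/s

The claimed units 1/s match the derived units, so the claim is correct.

Answer: Yes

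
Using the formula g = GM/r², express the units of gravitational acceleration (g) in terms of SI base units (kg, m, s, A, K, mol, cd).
Units of each symbol in g = GM/r²:
  G (gravitational constant): m³/(kg·s²)
  M (mass): kg
  r (distance): m  → to the power 2 in the denominator, contributes 1/m²

Multiplying the contributions: [m³/(kg·s²)] · [kg] · [1/m²]
Adding exponents of each base unit: m: 1, s: -2
SI base units of gravitational acceleration: m/s²

Answer: m/s²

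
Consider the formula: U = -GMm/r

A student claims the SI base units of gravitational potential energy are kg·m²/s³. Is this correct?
Units of each symbol in U = -GMm/r:
  G (gravitational constant): m³/(kg·s²)
  M (mass): kg
  m (mass): kg
  r (distance): m  → in the denominator, contributes 1/m
  The minus sign does not affect the units.

Multiplying the contributions: [m³/(kg·s²)] · [kg] · [kg] · [1/m]
Adding exponents of each base unit: kg: 1, m: 2, s: -2
SI base units of gravitational potential energy: kg·m²/s²

The claimed units kg·m²/s³ (exponents kg: 1, m: 2, s: -3) do not match the derived units kg·m²/s² (exponents kg: 1, m: 2, s: -2), so the claim is incorrect.

Answer: No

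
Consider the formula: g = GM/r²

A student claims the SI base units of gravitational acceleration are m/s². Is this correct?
Units of each symbol in g = GM/r²:
  G (gravitational constant): m³/(kg·s²)
  M (mass): kg
  r (distance): m  → to the power 2 in the denominator, contributes 1/m²

Multiplying the contributions: [m³/(kg·s²)] · [kg] · [1/m²]
Adding exponents of each base unit: m: 1, s: -2
SI base units of gravitational acceleration: m/s²

The claimed units m/s² match the derived units, so the claim is correct.

Answer: Yes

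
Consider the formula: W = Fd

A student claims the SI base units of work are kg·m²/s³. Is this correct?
Units of each symbol in W = Fd:
  F (force): kg·m/s²
  d (displacement): m

Multiplying the contributions: [kg·m/s²] · [m]
Adding exponents of each base unit: kg: 1, m: 2, s: -2
SI base units of work: kg·m²/s²

The claimed units kg·m²/s³ (exponents kg: 1, m: 2, s: -3) do not match the derived units kg·m²/s² (exponents kg: 1, m: 2, s: -2), so the claim is incorrect.

Answer: No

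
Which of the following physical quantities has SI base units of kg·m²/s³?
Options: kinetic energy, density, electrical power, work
Checking the SI base units of each option:
  kinetic energy (E = ½mv²): kg·m²/s²  ✗
  density (ρ = m/V): kg/m³  ✗
  electrical power (P = IV): kg·m²/s³  ✓ matches
  work (W = Fd): kg·m²/s²  ✗

Only electrical power has units kg·m²/s³.

Answer: electrical power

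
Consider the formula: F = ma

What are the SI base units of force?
Units of each symbol in F = ma:
  m (mass): kg
  a (acceleration): m/s²

Multiplying the contributions: [kg] · [m/s²]
Adding exponents of each base unit: kg: 1, m: 1, s: -2
SI base units of force: kg·m/s²

Answer: kg·m/s²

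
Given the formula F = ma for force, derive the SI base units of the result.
Units of each symbol in F = ma:
  m (mass): kg
  a (acceleration): m/s²

Multiplying the contributions: [kg] · [m/s²]
Adding exponents of each base unit: kg: 1, m: 1, s: -2
SI base units of force: kg·m/s²

Answer: kg·m/s²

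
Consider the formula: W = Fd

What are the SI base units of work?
Units of each symbol in W = Fd:
  F (force): kg·m/s²
  d (displacement): m

Multiplying the contributions: [kg·m/s²] · [m]
Adding exponents of each base unit: kg: 1, m: 2, s: -2
SI base units of work: kg·m²/s²

Answer: kg·m²/s²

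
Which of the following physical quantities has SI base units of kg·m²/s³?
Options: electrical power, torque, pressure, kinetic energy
Checking the SI base units of each option:
  electrical power (P = IV): kg·m²/s³  ✓ matches
  torque (τ = Fr): kg·m²/s²  ✗
  pressure (P = F/A): kg/(m·s²)  ✗
  kinetic energy (E = ½mv²): kg·m²/s²  ✗

Only electrical power has units kg·m²/s³.

Answer: electrical power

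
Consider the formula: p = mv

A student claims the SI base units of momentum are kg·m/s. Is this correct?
Units of each symbol in p = mv:
  m (mass): kg
  v (velocity): m/s

Multiplying the contributions: [kg] · [m/s]
Adding exponents of each base unit: kg: 1, m: 1, s: -1
SI base units of momentum: kg·m/s

The claimed units kg·m/s match the derived units, so the claim is correct.

Answer: Yes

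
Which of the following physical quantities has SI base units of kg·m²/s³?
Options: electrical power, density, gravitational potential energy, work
Checking the SI base units of each option:
  electrical power (P = IV): kg·m²/s³  ✓ matches
  density (ρ = m/V): kg/m³  ✗
  gravitational potential energy (U = -GMm/r): kg·m²/s²  ✗
  work (W = Fd): kg·m²/s²  ✗

Only electrical power has units kg·m²/s³.

Answer: electrical power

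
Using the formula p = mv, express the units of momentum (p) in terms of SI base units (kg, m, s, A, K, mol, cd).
Units of each symbol in p = mv:
  m (mass): kg
  v (velocity): m/s

Multiplying the contributions: [kg] · [m/s]
Adding exponents of each base unit: kg: 1, m: 1, s: -1
SI base units of momentum: kg·m/s

Answer: kg·m/s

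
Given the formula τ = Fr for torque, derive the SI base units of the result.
Units of each symbol in τ = Fr:
  F (force): kg·m/s²
  r (lever arm): m

Multiplying the contributions: [kg·m/s²] · [m]
Adding exponents of each base unit: kg: 1, m: 2, s: -2
SI base units of torque: kg·m²/s²

Answer: kg·m²/s²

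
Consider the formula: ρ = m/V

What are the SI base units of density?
Units of each symbol in ρ = m/V:
  m (mass): kg
  V (volume): m³  → in the denominator, contributes 1/m³

Multiplying the contributions: [kg] · [1/m³]
Adding exponents of each base unit: kg: 1, m: -3
SI base units of density: kg/m³

Answer: kg/m³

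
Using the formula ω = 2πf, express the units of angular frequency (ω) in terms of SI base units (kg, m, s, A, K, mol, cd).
Units of each symbol in ω = 2πf:
  f (frequency): 1/s
  The factor 2π is dimensionless.

Multiplying the contributions: [1/s]
Adding exponents of each base unit: s: -1
SI base units of angular frequency: 1/s

Answer: 1/s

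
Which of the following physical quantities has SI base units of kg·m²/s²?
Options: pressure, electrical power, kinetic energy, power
Checking the SI base units of each option:
  pressure (P = F/A): kg/(m·s²)  ✗
  electrical power (P = IV): kg·m²/s³  ✗
  kinetic energy (E = ½mv²): kg·m²/s²  ✓ matches
  power (P = W/t): kg·m²/s³  ✗

Only kinetic energy has units kg·m²/s².

Answer: kinetic energy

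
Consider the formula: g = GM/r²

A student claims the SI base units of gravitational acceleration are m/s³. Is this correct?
Units of each symbol in g = GM/r²:
  G (gravitational constant): m³/(kg·s²)
  M (mass): kg
  r (distance): m  → to the power 2 in the denominator, contributes 1/m²

Multiplying the contributions: [m³/(kg·s²)] · [kg] · [1/m²]
Adding exponents of each base unit: m: 1, s: -2
SI base units of gravitational acceleration: m/s²

The claimed units m/s³ (exponents m: 1, s: -3) do not match the derived units m/s² (exponents m: 1, s: -2), so the claim is incorrect.

Answer: No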